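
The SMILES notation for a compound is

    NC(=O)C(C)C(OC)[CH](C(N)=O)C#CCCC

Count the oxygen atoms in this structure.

3

Scan the SMILES for O atoms (remember two-letter symbols like Cl and Br are single atoms).
Oxygen count: 3.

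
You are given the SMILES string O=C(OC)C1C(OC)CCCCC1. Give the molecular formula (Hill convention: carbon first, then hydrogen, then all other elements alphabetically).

C10H18O3

Walk through each heavy atom and fill implicit hydrogens from standard valence (C 4, N 3, O 2, S 2, halogen 1):
  atom 1: O, bond orders sum to 2 (valence 2) → 0 H
  atom 2: C, bond orders sum to 4 (valence 4) → 0 H
  atom 3: O, bond orders sum to 2 (valence 2) → 0 H
  atom 4: C, bond orders sum to 1 (valence 4) → 3 H
  atom 5: C, bond orders sum to 3 (valence 4) → 1 H
  atom 6: C, bond orders sum to 3 (valence 4) → 1 H
  atom 7: O, bond orders sum to 2 (valence 2) → 0 H
  atom 8: C, bond orders sum to 1 (valence 4) → 3 H
  atom 9: C, bond orders sum to 2 (valence 4) → 2 H
  atom 10: C, bond orders sum to 2 (valence 4) → 2 H
  atom 11: C, bond orders sum to 2 (valence 4) → 2 H
  atom 12: C, bond orders sum to 2 (valence 4) → 2 H
  atom 13: C, bond orders sum to 2 (valence 4) → 2 H
Totals → C:10, H:18, O:3.
In Hill order: C10H18O3.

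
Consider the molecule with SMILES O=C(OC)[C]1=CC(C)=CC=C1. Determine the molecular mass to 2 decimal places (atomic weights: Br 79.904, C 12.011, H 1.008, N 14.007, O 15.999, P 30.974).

First, the molecular formula is C9H10O2 (counting implicit H from valence).
  C: 9 × 12.011 = 108.099
  H: 10 × 1.008 = 10.080
  O: 2 × 15.999 = 31.998
Sum: 9×12.011 + 10×1.008 + 2×15.999 = 150.177 → 150.18 g/mol.

150.18 g/mol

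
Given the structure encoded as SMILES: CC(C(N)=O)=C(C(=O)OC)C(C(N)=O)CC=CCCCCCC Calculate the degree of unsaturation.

Degree of unsaturation = (number of rings) + (number of π bonds).
Ring closures in the SMILES: 0.
π bonds: 5 double bonds (each 1 DoU) → 5 DoU from unsaturation.
Total DoU = 0 + 5 = 5.

5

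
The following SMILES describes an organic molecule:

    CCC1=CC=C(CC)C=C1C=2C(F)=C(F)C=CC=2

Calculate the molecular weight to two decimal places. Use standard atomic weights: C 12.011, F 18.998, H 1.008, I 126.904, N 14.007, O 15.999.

246.30 g/mol

First, the molecular formula is C16H16F2 (counting implicit H from valence).
  C: 16 × 12.011 = 192.176
  F: 2 × 18.998 = 37.996
  H: 16 × 1.008 = 16.128
Sum: 16×12.011 + 2×18.998 + 16×1.008 = 246.300 → 246.30 g/mol.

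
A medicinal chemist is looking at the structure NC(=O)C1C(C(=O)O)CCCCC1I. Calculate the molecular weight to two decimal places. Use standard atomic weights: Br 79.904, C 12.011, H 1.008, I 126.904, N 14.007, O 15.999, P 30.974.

311.12 g/mol

First, the molecular formula is C9H14INO3 (counting implicit H from valence).
  C: 9 × 12.011 = 108.099
  H: 14 × 1.008 = 14.112
  I: 1 × 126.904 = 126.904
  N: 1 × 14.007 = 14.007
  O: 3 × 15.999 = 47.997
Sum: 9×12.011 + 14×1.008 + 1×126.904 + 1×14.007 + 3×15.999 = 311.119 → 311.12 g/mol.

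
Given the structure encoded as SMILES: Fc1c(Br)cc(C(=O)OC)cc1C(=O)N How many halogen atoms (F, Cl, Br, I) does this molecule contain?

Halogen atoms appear at heavy-atom positions 1, 4 (1×Br, 1×F).
Other groups present: 1 amide, 1 ester.
Halogen count: 2.

2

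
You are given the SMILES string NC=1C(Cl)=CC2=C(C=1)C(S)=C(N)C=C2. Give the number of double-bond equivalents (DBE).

7

Degree of unsaturation = (number of rings) + (number of π bonds).
Ring closures in the SMILES: 2.
π bonds: 5 double bonds (each 1 DoU) → 5 DoU from unsaturation.
Total DoU = 2 + 5 = 7.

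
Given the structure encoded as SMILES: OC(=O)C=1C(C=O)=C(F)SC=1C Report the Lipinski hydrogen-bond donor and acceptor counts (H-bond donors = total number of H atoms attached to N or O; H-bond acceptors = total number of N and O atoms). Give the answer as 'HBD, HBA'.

Donors: find every N or O and count the H atoms it carries.
  atom 1 (O): bond orders sum to 1 → 1 H
  atom 3 (O): bond orders sum to 2 → 0 H
  atom 7 (O): bond orders sum to 2 → 0 H
Lipinski HBD = 1.
Acceptors: N atoms = 0, O atoms = 3 → HBA = 3.

1, 3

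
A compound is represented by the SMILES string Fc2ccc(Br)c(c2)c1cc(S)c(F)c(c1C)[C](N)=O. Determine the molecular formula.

C14H10BrF2NOS

Walk through each heavy atom and fill implicit hydrogens from standard valence (C 4, N 3, O 2, S 2, halogen 1); for lowercase aromatic atoms, an aromatic c carries 1 H when it has two neighbours and 0 H with three, and aromatic n carries 0 H:
  atom 1: F (halogen, monovalent) → 0 H
  atom 2: aromatic c, 3 neighbours → 0 H
  atom 3: aromatic c, 2 neighbours → 1 H
  atom 4: aromatic c, 2 neighbours → 1 H
  atom 5: aromatic c, 3 neighbours → 0 H
  atom 6: Br (halogen, monovalent) → 0 H
  atom 7: aromatic c, 3 neighbours → 0 H
  atom 8: aromatic c, 2 neighbours → 1 H
  atom 9: aromatic c, 3 neighbours → 0 H
  atom 10: aromatic c, 2 neighbours → 1 H
  atom 11: aromatic c, 3 neighbours → 0 H
  atom 12: S, bond orders sum to 1 (valence 2) → 1 H
  atom 13: aromatic c, 3 neighbours → 0 H
  atom 14: F (halogen, monovalent) → 0 H
  atom 15: aromatic c, 3 neighbours → 0 H
  atom 16: aromatic c, 3 neighbours → 0 H
  atom 17: C, bond orders sum to 1 (valence 4) → 3 H
  atom 18: C with explicit H count 0
  atom 19: N, bond orders sum to 1 (valence 3) → 2 H
  atom 20: O, bond orders sum to 2 (valence 2) → 0 H
Totals → C:14, H:10, Br:1, F:2, N:1, O:1, S:1.
In Hill order: C14H10BrF2NOS.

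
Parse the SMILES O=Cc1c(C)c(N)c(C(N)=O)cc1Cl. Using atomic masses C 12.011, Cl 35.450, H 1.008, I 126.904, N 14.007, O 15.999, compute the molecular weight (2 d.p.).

212.63 g/mol

First, the molecular formula is C9H9ClN2O2 (counting implicit H from valence).
  C: 9 × 12.011 = 108.099
  Cl: 1 × 35.450 = 35.450
  H: 9 × 1.008 = 9.072
  N: 2 × 14.007 = 28.014
  O: 2 × 15.999 = 31.998
Sum: 9×12.011 + 1×35.450 + 9×1.008 + 2×14.007 + 2×15.999 = 212.633 → 212.63 g/mol.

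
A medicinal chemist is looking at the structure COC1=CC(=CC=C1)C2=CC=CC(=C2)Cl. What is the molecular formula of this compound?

Walk through each heavy atom and fill implicit hydrogens from standard valence (C 4, N 3, O 2, S 2, halogen 1):
  atom 1: C, bond orders sum to 1 (valence 4) → 3 H
  atom 2: O, bond orders sum to 2 (valence 2) → 0 H
  atom 3: C, bond orders sum to 4 (valence 4) → 0 H
  atom 4: C, bond orders sum to 3 (valence 4) → 1 H
  atom 5: C, bond orders sum to 4 (valence 4) → 0 H
  atom 6: C, bond orders sum to 3 (valence 4) → 1 H
  atom 7: C, bond orders sum to 3 (valence 4) → 1 H
  atom 8: C, bond orders sum to 3 (valence 4) → 1 H
  atom 9: C, bond orders sum to 4 (valence 4) → 0 H
  atom 10: C, bond orders sum to 3 (valence 4) → 1 H
  atom 11: C, bond orders sum to 3 (valence 4) → 1 H
  atom 12: C, bond orders sum to 3 (valence 4) → 1 H
  atom 13: C, bond orders sum to 4 (valence 4) → 0 H
  atom 14: C, bond orders sum to 3 (valence 4) → 1 H
  atom 15: Cl (halogen, monovalent) → 0 H
Totals → C:13, H:11, Cl:1, O:1.
In Hill order: C13H11ClO.

C13H11ClO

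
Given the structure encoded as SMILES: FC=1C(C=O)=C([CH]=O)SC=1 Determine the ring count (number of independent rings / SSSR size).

In SMILES, each pair of matching ring-closure digits denotes one ring-closing bond; the number of such bonds equals the number of independent rings.
Ring-closure bonds here: 1.

1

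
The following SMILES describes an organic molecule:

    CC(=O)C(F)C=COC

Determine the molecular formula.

Walk through each heavy atom and fill implicit hydrogens from standard valence (C 4, N 3, O 2, S 2, halogen 1):
  atom 1: C, bond orders sum to 1 (valence 4) → 3 H
  atom 2: C, bond orders sum to 4 (valence 4) → 0 H
  atom 3: O, bond orders sum to 2 (valence 2) → 0 H
  atom 4: C, bond orders sum to 3 (valence 4) → 1 H
  atom 5: F (halogen, monovalent) → 0 H
  atom 6: C, bond orders sum to 3 (valence 4) → 1 H
  atom 7: C, bond orders sum to 3 (valence 4) → 1 H
  atom 8: O, bond orders sum to 2 (valence 2) → 0 H
  atom 9: C, bond orders sum to 1 (valence 4) → 3 H
Totals → C:6, H:9, F:1, O:2.

C6H9FO2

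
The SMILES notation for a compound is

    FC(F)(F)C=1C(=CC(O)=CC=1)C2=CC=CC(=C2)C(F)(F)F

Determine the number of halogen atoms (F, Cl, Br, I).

6

Halogen atoms appear at heavy-atom positions 1, 3, 4, 19, 20, 21 (6×F).
Other groups present: 1 hydroxyl.
Halogen count: 6.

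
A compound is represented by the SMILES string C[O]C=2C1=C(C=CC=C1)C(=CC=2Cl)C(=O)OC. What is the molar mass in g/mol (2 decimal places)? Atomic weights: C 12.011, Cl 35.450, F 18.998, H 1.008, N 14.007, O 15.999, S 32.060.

250.68 g/mol

First, the molecular formula is C13H11ClO3 (counting implicit H from valence).
  C: 13 × 12.011 = 156.143
  Cl: 1 × 35.450 = 35.450
  H: 11 × 1.008 = 11.088
  O: 3 × 15.999 = 47.997
Sum: 13×12.011 + 1×35.450 + 11×1.008 + 3×15.999 = 250.678 → 250.68 g/mol.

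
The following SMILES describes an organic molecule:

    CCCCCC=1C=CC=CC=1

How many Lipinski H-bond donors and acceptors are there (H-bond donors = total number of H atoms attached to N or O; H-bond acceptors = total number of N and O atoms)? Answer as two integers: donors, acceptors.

0, 0

Donors: find every N or O and count the H atoms it carries.
  (no N or O atoms present)
Lipinski HBD = 0.
Acceptors: N atoms = 0, O atoms = 0 → HBA = 0.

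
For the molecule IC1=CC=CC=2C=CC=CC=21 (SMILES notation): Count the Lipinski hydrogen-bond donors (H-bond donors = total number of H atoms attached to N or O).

Donors: find every N or O and count the H atoms it carries.
  (no N or O atoms present)
Lipinski HBD = 0.

0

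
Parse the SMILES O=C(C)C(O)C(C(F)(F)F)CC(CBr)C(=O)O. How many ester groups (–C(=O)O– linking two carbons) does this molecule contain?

0

Scan the SMILES for the ester motif — none present.
Groups that are present: 1 carboxylic acid, 1 hydroxyl, 1 ketone.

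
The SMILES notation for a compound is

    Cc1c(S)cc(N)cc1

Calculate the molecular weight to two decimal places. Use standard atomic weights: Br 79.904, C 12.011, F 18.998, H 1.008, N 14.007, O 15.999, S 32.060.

First, the molecular formula is C7H9NS (counting implicit H from valence).
  C: 7 × 12.011 = 84.077
  H: 9 × 1.008 = 9.072
  N: 1 × 14.007 = 14.007
  S: 1 × 32.060 = 32.060
Sum: 7×12.011 + 9×1.008 + 1×14.007 + 1×32.060 = 139.216 → 139.22 g/mol.

139.22 g/mol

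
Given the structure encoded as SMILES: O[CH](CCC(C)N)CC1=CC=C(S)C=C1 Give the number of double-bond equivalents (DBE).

4

Degree of unsaturation = (number of rings) + (number of π bonds).
Ring closures in the SMILES: 1.
π bonds: 3 double bonds (each 1 DoU) → 3 DoU from unsaturation.
Total DoU = 1 + 3 = 4.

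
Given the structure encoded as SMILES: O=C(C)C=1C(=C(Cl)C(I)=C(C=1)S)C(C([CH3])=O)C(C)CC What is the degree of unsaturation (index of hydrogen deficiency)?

6

Molecular formula: C15H18ClIO2S.
DoU = (2C + 2 + N − H − X) / 2, where X is the halogen count and O/S are ignored.
    = (2·15 + 2 + 0 − 18 − 2) / 2 = 12 / 2 = 6.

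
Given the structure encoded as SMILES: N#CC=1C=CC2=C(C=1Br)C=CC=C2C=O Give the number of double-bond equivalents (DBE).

10

Degree of unsaturation = (number of rings) + (number of π bonds).
Ring closures in the SMILES: 2.
π bonds: 6 double bonds (each 1 DoU), 1 triple bond (each 2 DoU) → 8 DoU from unsaturation.
Total DoU = 2 + 8 = 10.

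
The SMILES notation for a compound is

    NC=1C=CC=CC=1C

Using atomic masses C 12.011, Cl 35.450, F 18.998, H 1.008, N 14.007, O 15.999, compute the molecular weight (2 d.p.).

107.16 g/mol

First, the molecular formula is C7H9N (counting implicit H from valence).
  C: 7 × 12.011 = 84.077
  H: 9 × 1.008 = 9.072
  N: 1 × 14.007 = 14.007
Sum: 7×12.011 + 9×1.008 + 1×14.007 = 107.156 → 107.16 g/mol.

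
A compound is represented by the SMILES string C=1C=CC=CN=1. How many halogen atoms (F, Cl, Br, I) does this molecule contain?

Scan the SMILES for the halogen motif — none present.

0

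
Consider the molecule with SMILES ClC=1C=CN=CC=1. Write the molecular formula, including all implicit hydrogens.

C5H4ClN

Walk through each heavy atom and fill implicit hydrogens from standard valence (C 4, N 3, O 2, S 2, halogen 1):
  atom 1: Cl (halogen, monovalent) → 0 H
  atom 2: C, bond orders sum to 4 (valence 4) → 0 H
  atom 3: C, bond orders sum to 3 (valence 4) → 1 H
  atom 4: C, bond orders sum to 3 (valence 4) → 1 H
  atom 5: N, bond orders sum to 3 (valence 3) → 0 H
  atom 6: C, bond orders sum to 3 (valence 4) → 1 H
  atom 7: C, bond orders sum to 3 (valence 4) → 1 H
Totals → C:5, H:4, Cl:1, N:1.
In Hill order: C5H4ClN.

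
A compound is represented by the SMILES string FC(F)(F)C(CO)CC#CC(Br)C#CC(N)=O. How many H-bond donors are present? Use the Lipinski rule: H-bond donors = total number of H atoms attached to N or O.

3

Donors: find every N or O and count the H atoms it carries.
  atom 7 (O): bond orders sum to 1 → 1 H
  atom 16 (N): bond orders sum to 1 → 2 H
  atom 17 (O): bond orders sum to 2 → 0 H
Lipinski HBD = 3.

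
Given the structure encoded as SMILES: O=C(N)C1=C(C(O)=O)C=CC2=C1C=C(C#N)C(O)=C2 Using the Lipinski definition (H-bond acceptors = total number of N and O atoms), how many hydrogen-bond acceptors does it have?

N atoms: 2; O atoms: 4.
Lipinski HBA = 2 + 4 = 6.

6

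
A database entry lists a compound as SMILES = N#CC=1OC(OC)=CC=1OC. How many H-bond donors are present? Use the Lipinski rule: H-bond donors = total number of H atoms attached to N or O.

Donors: find every N or O and count the H atoms it carries.
  atom 1 (N): bond orders sum to 3 → 0 H
  atom 4 (O): bond orders sum to 2 → 0 H
  atom 6 (O): bond orders sum to 2 → 0 H
  atom 10 (O): bond orders sum to 2 → 0 H
Lipinski HBD = 0.

0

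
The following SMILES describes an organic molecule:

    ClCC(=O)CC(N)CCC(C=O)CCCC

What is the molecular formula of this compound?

Walk through each heavy atom and fill implicit hydrogens from standard valence (C 4, N 3, O 2, S 2, halogen 1):
  atom 1: Cl (halogen, monovalent) → 0 H
  atom 2: C, bond orders sum to 2 (valence 4) → 2 H
  atom 3: C, bond orders sum to 4 (valence 4) → 0 H
  atom 4: O, bond orders sum to 2 (valence 2) → 0 H
  atom 5: C, bond orders sum to 2 (valence 4) → 2 H
  atom 6: C, bond orders sum to 3 (valence 4) → 1 H
  atom 7: N, bond orders sum to 1 (valence 3) → 2 H
  atom 8: C, bond orders sum to 2 (valence 4) → 2 H
  atom 9: C, bond orders sum to 2 (valence 4) → 2 H
  atom 10: C, bond orders sum to 3 (valence 4) → 1 H
  atom 11: C, bond orders sum to 3 (valence 4) → 1 H
  atom 12: O, bond orders sum to 2 (valence 2) → 0 H
  atom 13: C, bond orders sum to 2 (valence 4) → 2 H
  atom 14: C, bond orders sum to 2 (valence 4) → 2 H
  atom 15: C, bond orders sum to 2 (valence 4) → 2 H
  atom 16: C, bond orders sum to 1 (valence 4) → 3 H
Totals → C:12, H:22, Cl:1, N:1, O:2.

C12H22ClNO2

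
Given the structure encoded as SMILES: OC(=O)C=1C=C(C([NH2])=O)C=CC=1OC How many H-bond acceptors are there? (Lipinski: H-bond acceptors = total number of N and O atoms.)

N atoms: 1; O atoms: 4.
Lipinski HBA = 1 + 4 = 5.

5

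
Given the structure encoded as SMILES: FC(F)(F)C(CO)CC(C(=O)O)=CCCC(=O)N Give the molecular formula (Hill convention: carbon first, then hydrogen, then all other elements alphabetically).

Walk through each heavy atom and fill implicit hydrogens from standard valence (C 4, N 3, O 2, S 2, halogen 1):
  atom 1: F (halogen, monovalent) → 0 H
  atom 2: C, bond orders sum to 4 (valence 4) → 0 H
  atom 3: F (halogen, monovalent) → 0 H
  atom 4: F (halogen, monovalent) → 0 H
  atom 5: C, bond orders sum to 3 (valence 4) → 1 H
  atom 6: C, bond orders sum to 2 (valence 4) → 2 H
  atom 7: O, bond orders sum to 1 (valence 2) → 1 H
  atom 8: C, bond orders sum to 2 (valence 4) → 2 H
  atom 9: C, bond orders sum to 4 (valence 4) → 0 H
  atom 10: C, bond orders sum to 4 (valence 4) → 0 H
  atom 11: O, bond orders sum to 2 (valence 2) → 0 H
  atom 12: O, bond orders sum to 1 (valence 2) → 1 H
  atom 13: C, bond orders sum to 3 (valence 4) → 1 H
  atom 14: C, bond orders sum to 2 (valence 4) → 2 H
  atom 15: C, bond orders sum to 2 (valence 4) → 2 H
  atom 16: C, bond orders sum to 4 (valence 4) → 0 H
  atom 17: O, bond orders sum to 2 (valence 2) → 0 H
  atom 18: N, bond orders sum to 1 (valence 3) → 2 H
Totals → C:10, H:14, F:3, N:1, O:4.

C10H14F3NO4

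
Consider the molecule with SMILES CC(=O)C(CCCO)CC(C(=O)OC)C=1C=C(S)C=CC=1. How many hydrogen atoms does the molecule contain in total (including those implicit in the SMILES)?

Walk through each heavy atom and fill implicit hydrogens from standard valence (C 4, N 3, O 2, S 2, halogen 1):
  atom 1: C, bond orders sum to 1 (valence 4) → 3 H
  atom 2: C, bond orders sum to 4 (valence 4) → 0 H
  atom 3: O, bond orders sum to 2 (valence 2) → 0 H
  atom 4: C, bond orders sum to 3 (valence 4) → 1 H
  atom 5: C, bond orders sum to 2 (valence 4) → 2 H
  atom 6: C, bond orders sum to 2 (valence 4) → 2 H
  atom 7: C, bond orders sum to 2 (valence 4) → 2 H
  atom 8: O, bond orders sum to 1 (valence 2) → 1 H
  atom 9: C, bond orders sum to 2 (valence 4) → 2 H
  atom 10: C, bond orders sum to 3 (valence 4) → 1 H
  atom 11: C, bond orders sum to 4 (valence 4) → 0 H
  atom 12: O, bond orders sum to 2 (valence 2) → 0 H
  atom 13: O, bond orders sum to 2 (valence 2) → 0 H
  atom 14: C, bond orders sum to 1 (valence 4) → 3 H
  atom 15: C, bond orders sum to 4 (valence 4) → 0 H
  atom 16: C, bond orders sum to 3 (valence 4) → 1 H
  atom 17: C, bond orders sum to 4 (valence 4) → 0 H
  atom 18: S, bond orders sum to 1 (valence 2) → 1 H
  atom 19: C, bond orders sum to 3 (valence 4) → 1 H
  atom 20: C, bond orders sum to 3 (valence 4) → 1 H
  atom 21: C, bond orders sum to 3 (valence 4) → 1 H
Total hydrogens: 22.

22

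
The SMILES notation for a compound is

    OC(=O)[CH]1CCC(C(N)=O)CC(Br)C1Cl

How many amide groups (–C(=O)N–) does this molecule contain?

1

The amide motif appears at heavy-atom position 8 in the SMILES.
Other groups present: 1 carboxylic acid.
Amide count: 1.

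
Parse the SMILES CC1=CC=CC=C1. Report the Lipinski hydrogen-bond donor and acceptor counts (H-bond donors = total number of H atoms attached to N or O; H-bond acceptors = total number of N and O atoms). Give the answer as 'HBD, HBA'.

0, 0

Donors: find every N or O and count the H atoms it carries.
  (no N or O atoms present)
Lipinski HBD = 0.
Acceptors: N atoms = 0, O atoms = 0 → HBA = 0.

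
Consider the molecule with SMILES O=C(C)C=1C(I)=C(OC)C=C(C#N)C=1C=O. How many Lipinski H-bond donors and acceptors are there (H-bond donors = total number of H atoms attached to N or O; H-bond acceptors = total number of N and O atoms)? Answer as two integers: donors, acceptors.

0, 4

Donors: find every N or O and count the H atoms it carries.
  atom 1 (O): bond orders sum to 2 → 0 H
  atom 8 (O): bond orders sum to 2 → 0 H
  atom 13 (N): bond orders sum to 3 → 0 H
  atom 16 (O): bond orders sum to 2 → 0 H
Lipinski HBD = 0.
Acceptors: N atoms = 1, O atoms = 3 → HBA = 4.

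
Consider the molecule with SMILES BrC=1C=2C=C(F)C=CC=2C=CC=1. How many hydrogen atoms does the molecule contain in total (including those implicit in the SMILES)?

6

Walk through each heavy atom and fill implicit hydrogens from standard valence (C 4, N 3, O 2, S 2, halogen 1):
  atom 1: Br (halogen, monovalent) → 0 H
  atom 2: C, bond orders sum to 4 (valence 4) → 0 H
  atom 3: C, bond orders sum to 4 (valence 4) → 0 H
  atom 4: C, bond orders sum to 3 (valence 4) → 1 H
  atom 5: C, bond orders sum to 4 (valence 4) → 0 H
  atom 6: F (halogen, monovalent) → 0 H
  atom 7: C, bond orders sum to 3 (valence 4) → 1 H
  atom 8: C, bond orders sum to 3 (valence 4) → 1 H
  atom 9: C, bond orders sum to 4 (valence 4) → 0 H
  atom 10: C, bond orders sum to 3 (valence 4) → 1 H
  atom 11: C, bond orders sum to 3 (valence 4) → 1 H
  atom 12: C, bond orders sum to 3 (valence 4) → 1 H
Total hydrogens: 6.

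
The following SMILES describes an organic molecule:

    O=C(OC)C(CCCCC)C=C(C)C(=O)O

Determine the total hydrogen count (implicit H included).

20

Walk through each heavy atom and fill implicit hydrogens from standard valence (C 4, N 3, O 2, S 2, halogen 1):
  atom 1: O, bond orders sum to 2 (valence 2) → 0 H
  atom 2: C, bond orders sum to 4 (valence 4) → 0 H
  atom 3: O, bond orders sum to 2 (valence 2) → 0 H
  atom 4: C, bond orders sum to 1 (valence 4) → 3 H
  atom 5: C, bond orders sum to 3 (valence 4) → 1 H
  atom 6: C, bond orders sum to 2 (valence 4) → 2 H
  atom 7: C, bond orders sum to 2 (valence 4) → 2 H
  atom 8: C, bond orders sum to 2 (valence 4) → 2 H
  atom 9: C, bond orders sum to 2 (valence 4) → 2 H
  atom 10: C, bond orders sum to 1 (valence 4) → 3 H
  atom 11: C, bond orders sum to 3 (valence 4) → 1 H
  atom 12: C, bond orders sum to 4 (valence 4) → 0 H
  atom 13: C, bond orders sum to 1 (valence 4) → 3 H
  atom 14: C, bond orders sum to 4 (valence 4) → 0 H
  atom 15: O, bond orders sum to 2 (valence 2) → 0 H
  atom 16: O, bond orders sum to 1 (valence 2) → 1 H
Total hydrogens: 20.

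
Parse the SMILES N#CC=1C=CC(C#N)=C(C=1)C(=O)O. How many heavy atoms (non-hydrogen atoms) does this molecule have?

Every atom symbol written in the SMILES (organic subset) is one heavy atom; implicit H are not written.
Heavy atoms by element → C:9, N:2, O:2.
Total: 13.

13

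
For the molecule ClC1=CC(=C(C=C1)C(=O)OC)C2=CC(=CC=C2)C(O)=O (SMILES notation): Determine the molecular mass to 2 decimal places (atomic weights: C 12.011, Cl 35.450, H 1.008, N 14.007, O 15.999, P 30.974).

290.70 g/mol

First, the molecular formula is C15H11ClO4 (counting implicit H from valence).
  C: 15 × 12.011 = 180.165
  Cl: 1 × 35.450 = 35.450
  H: 11 × 1.008 = 11.088
  O: 4 × 15.999 = 63.996
Sum: 15×12.011 + 1×35.450 + 11×1.008 + 4×15.999 = 290.699 → 290.70 g/mol.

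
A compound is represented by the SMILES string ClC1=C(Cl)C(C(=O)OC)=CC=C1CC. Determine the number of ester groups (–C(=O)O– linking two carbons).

1

The ester motif appears at heavy-atom position 6 in the SMILES.
Ester count: 1.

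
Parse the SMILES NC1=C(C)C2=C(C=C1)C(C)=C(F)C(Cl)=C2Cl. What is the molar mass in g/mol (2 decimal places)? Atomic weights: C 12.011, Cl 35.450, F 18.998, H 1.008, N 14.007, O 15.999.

258.12 g/mol

First, the molecular formula is C12H10Cl2FN (counting implicit H from valence).
  C: 12 × 12.011 = 144.132
  Cl: 2 × 35.450 = 70.900
  F: 1 × 18.998 = 18.998
  H: 10 × 1.008 = 10.080
  N: 1 × 14.007 = 14.007
Sum: 12×12.011 + 2×35.450 + 1×18.998 + 10×1.008 + 1×14.007 = 258.117 → 258.12 g/mol.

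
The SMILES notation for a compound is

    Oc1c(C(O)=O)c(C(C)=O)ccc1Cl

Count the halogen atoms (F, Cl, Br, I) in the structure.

Halogen atoms appear at heavy-atom position 14 (1×Cl).
Other groups present: 1 carboxylic acid, 1 hydroxyl, 1 ketone.
Halogen count: 1.

1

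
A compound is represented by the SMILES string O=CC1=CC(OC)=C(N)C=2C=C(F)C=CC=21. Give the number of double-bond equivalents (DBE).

Degree of unsaturation = (number of rings) + (number of π bonds).
Ring closures in the SMILES: 2.
π bonds: 6 double bonds (each 1 DoU) → 6 DoU from unsaturation.
Total DoU = 2 + 6 = 8.

8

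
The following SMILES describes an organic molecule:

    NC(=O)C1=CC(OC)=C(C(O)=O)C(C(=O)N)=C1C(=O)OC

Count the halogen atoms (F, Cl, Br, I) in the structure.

0

Scan the SMILES for the halogen motif — none present.
Groups that are present: 2 amide, 1 carboxylic acid, 1 ester, 1 ether.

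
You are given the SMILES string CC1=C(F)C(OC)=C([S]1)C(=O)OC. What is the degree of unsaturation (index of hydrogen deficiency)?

Molecular formula: C8H9FO3S.
DoU = (2C + 2 + N − H − X) / 2, where X is the halogen count and O/S are ignored.
    = (2·8 + 2 + 0 − 9 − 1) / 2 = 8 / 2 = 4.

4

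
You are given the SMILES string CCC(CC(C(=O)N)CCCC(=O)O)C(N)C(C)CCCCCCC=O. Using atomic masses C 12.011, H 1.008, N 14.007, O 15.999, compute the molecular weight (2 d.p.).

First, the molecular formula is C20H38N2O4 (counting implicit H from valence).
  C: 20 × 12.011 = 240.220
  H: 38 × 1.008 = 38.304
  N: 2 × 14.007 = 28.014
  O: 4 × 15.999 = 63.996
Sum: 20×12.011 + 38×1.008 + 2×14.007 + 4×15.999 = 370.534 → 370.53 g/mol.

370.53 g/mol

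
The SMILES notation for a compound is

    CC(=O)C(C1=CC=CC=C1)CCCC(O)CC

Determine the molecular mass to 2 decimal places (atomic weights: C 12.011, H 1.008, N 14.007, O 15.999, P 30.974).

First, the molecular formula is C15H22O2 (counting implicit H from valence).
  C: 15 × 12.011 = 180.165
  H: 22 × 1.008 = 22.176
  O: 2 × 15.999 = 31.998
Sum: 15×12.011 + 22×1.008 + 2×15.999 = 234.339 → 234.34 g/mol.

234.34 g/mol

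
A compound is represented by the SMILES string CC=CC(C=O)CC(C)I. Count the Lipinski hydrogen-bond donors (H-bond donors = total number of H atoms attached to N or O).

Donors: find every N or O and count the H atoms it carries.
  atom 6 (O): bond orders sum to 2 → 0 H
Lipinski HBD = 0.

0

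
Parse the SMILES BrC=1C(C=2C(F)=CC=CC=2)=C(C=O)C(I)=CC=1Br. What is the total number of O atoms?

1

Scan the SMILES for O atoms (remember two-letter symbols like Cl and Br are single atoms).
Oxygen count: 1.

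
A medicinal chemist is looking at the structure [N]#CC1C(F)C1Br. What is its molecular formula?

Walk through each heavy atom and fill implicit hydrogens from standard valence (C 4, N 3, O 2, S 2, halogen 1):
  atom 1: N with explicit H count 0
  atom 2: C, bond orders sum to 4 (valence 4) → 0 H
  atom 3: C, bond orders sum to 3 (valence 4) → 1 H
  atom 4: C, bond orders sum to 3 (valence 4) → 1 H
  atom 5: F (halogen, monovalent) → 0 H
  atom 6: C, bond orders sum to 3 (valence 4) → 1 H
  atom 7: Br (halogen, monovalent) → 0 H
Totals → C:4, H:3, Br:1, F:1, N:1.

C4H3BrFN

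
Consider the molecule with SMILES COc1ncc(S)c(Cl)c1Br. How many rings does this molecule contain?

In SMILES, each pair of matching ring-closure digits denotes one ring-closing bond; the number of such bonds equals the number of independent rings.
Ring-closure bonds here: 1.

1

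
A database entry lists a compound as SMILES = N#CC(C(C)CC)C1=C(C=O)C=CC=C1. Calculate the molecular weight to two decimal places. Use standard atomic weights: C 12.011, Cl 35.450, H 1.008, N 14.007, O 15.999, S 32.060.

First, the molecular formula is C13H15NO (counting implicit H from valence).
  C: 13 × 12.011 = 156.143
  H: 15 × 1.008 = 15.120
  N: 1 × 14.007 = 14.007
  O: 1 × 15.999 = 15.999
Sum: 13×12.011 + 15×1.008 + 1×14.007 + 1×15.999 = 201.269 → 201.27 g/mol.

201.27 g/mol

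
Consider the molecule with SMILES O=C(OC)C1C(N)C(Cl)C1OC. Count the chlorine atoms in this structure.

Scan the SMILES for Cl atoms (remember two-letter symbols like Cl and Br are single atoms).
Chlorine count: 1.

1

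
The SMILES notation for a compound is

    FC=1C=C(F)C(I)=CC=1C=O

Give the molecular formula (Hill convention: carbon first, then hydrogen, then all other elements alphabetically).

Walk through each heavy atom and fill implicit hydrogens from standard valence (C 4, N 3, O 2, S 2, halogen 1):
  atom 1: F (halogen, monovalent) → 0 H
  atom 2: C, bond orders sum to 4 (valence 4) → 0 H
  atom 3: C, bond orders sum to 3 (valence 4) → 1 H
  atom 4: C, bond orders sum to 4 (valence 4) → 0 H
  atom 5: F (halogen, monovalent) → 0 H
  atom 6: C, bond orders sum to 4 (valence 4) → 0 H
  atom 7: I (halogen, monovalent) → 0 H
  atom 8: C, bond orders sum to 3 (valence 4) → 1 H
  atom 9: C, bond orders sum to 4 (valence 4) → 0 H
  atom 10: C, bond orders sum to 3 (valence 4) → 1 H
  atom 11: O, bond orders sum to 2 (valence 2) → 0 H
Totals → C:7, H:3, F:2, I:1, O:1.
In Hill order: C7H3F2IO.

C7H3F2IO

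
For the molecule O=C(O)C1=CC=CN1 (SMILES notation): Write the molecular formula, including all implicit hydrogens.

C5H5NO2

Walk through each heavy atom and fill implicit hydrogens from standard valence (C 4, N 3, O 2, S 2, halogen 1):
  atom 1: O, bond orders sum to 2 (valence 2) → 0 H
  atom 2: C, bond orders sum to 4 (valence 4) → 0 H
  atom 3: O, bond orders sum to 1 (valence 2) → 1 H
  atom 4: C, bond orders sum to 4 (valence 4) → 0 H
  atom 5: C, bond orders sum to 3 (valence 4) → 1 H
  atom 6: C, bond orders sum to 3 (valence 4) → 1 H
  atom 7: C, bond orders sum to 3 (valence 4) → 1 H
  atom 8: N, bond orders sum to 2 (valence 3) → 1 H
Totals → C:5, H:5, N:1, O:2.
In Hill order: C5H5NO2.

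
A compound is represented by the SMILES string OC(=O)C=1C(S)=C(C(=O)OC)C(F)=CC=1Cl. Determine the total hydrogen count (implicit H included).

6

Walk through each heavy atom and fill implicit hydrogens from standard valence (C 4, N 3, O 2, S 2, halogen 1):
  atom 1: O, bond orders sum to 1 (valence 2) → 1 H
  atom 2: C, bond orders sum to 4 (valence 4) → 0 H
  atom 3: O, bond orders sum to 2 (valence 2) → 0 H
  atom 4: C, bond orders sum to 4 (valence 4) → 0 H
  atom 5: C, bond orders sum to 4 (valence 4) → 0 H
  atom 6: S, bond orders sum to 1 (valence 2) → 1 H
  atom 7: C, bond orders sum to 4 (valence 4) → 0 H
  atom 8: C, bond orders sum to 4 (valence 4) → 0 H
  atom 9: O, bond orders sum to 2 (valence 2) → 0 H
  atom 10: O, bond orders sum to 2 (valence 2) → 0 H
  atom 11: C, bond orders sum to 1 (valence 4) → 3 H
  atom 12: C, bond orders sum to 4 (valence 4) → 0 H
  atom 13: F (halogen, monovalent) → 0 H
  atom 14: C, bond orders sum to 3 (valence 4) → 1 H
  atom 15: C, bond orders sum to 4 (valence 4) → 0 H
  atom 16: Cl (halogen, monovalent) → 0 H
Total hydrogens: 6.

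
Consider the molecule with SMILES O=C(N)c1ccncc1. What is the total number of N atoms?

2

Scan the SMILES for N atoms (remember two-letter symbols like Cl and Br are single atoms).
Nitrogen count: 2.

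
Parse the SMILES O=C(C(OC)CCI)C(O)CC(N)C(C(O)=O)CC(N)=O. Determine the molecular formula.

Walk through each heavy atom and fill implicit hydrogens from standard valence (C 4, N 3, O 2, S 2, halogen 1):
  atom 1: O, bond orders sum to 2 (valence 2) → 0 H
  atom 2: C, bond orders sum to 4 (valence 4) → 0 H
  atom 3: C, bond orders sum to 3 (valence 4) → 1 H
  atom 4: O, bond orders sum to 2 (valence 2) → 0 H
  atom 5: C, bond orders sum to 1 (valence 4) → 3 H
  atom 6: C, bond orders sum to 2 (valence 4) → 2 H
  atom 7: C, bond orders sum to 2 (valence 4) → 2 H
  atom 8: I (halogen, monovalent) → 0 H
  atom 9: C, bond orders sum to 3 (valence 4) → 1 H
  atom 10: O, bond orders sum to 1 (valence 2) → 1 H
  atom 11: C, bond orders sum to 2 (valence 4) → 2 H
  atom 12: C, bond orders sum to 3 (valence 4) → 1 H
  atom 13: N, bond orders sum to 1 (valence 3) → 2 H
  atom 14: C, bond orders sum to 3 (valence 4) → 1 H
  atom 15: C, bond orders sum to 4 (valence 4) → 0 H
  atom 16: O, bond orders sum to 1 (valence 2) → 1 H
  atom 17: O, bond orders sum to 2 (valence 2) → 0 H
  atom 18: C, bond orders sum to 2 (valence 4) → 2 H
  atom 19: C, bond orders sum to 4 (valence 4) → 0 H
  atom 20: N, bond orders sum to 1 (valence 3) → 2 H
  atom 21: O, bond orders sum to 2 (valence 2) → 0 H
Totals → C:12, H:21, I:1, N:2, O:6.
In Hill order: C12H21IN2O6.

C12H21IN2O6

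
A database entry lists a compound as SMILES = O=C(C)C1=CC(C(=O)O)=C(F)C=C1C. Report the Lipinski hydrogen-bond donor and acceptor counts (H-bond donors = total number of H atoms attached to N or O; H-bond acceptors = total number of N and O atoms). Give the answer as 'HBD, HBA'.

1, 3

Donors: find every N or O and count the H atoms it carries.
  atom 1 (O): bond orders sum to 2 → 0 H
  atom 8 (O): bond orders sum to 2 → 0 H
  atom 9 (O): bond orders sum to 1 → 1 H
Lipinski HBD = 1.
Acceptors: N atoms = 0, O atoms = 3 → HBA = 3.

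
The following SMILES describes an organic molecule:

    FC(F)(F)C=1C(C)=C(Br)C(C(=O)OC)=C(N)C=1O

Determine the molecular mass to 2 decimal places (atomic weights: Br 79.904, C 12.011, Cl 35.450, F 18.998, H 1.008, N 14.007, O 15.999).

328.08 g/mol

First, the molecular formula is C10H9BrF3NO3 (counting implicit H from valence).
  Br: 1 × 79.904 = 79.904
  C: 10 × 12.011 = 120.110
  F: 3 × 18.998 = 56.994
  H: 9 × 1.008 = 9.072
  N: 1 × 14.007 = 14.007
  O: 3 × 15.999 = 47.997
Sum: 1×79.904 + 10×12.011 + 3×18.998 + 9×1.008 + 1×14.007 + 3×15.999 = 328.084 → 328.08 g/mol.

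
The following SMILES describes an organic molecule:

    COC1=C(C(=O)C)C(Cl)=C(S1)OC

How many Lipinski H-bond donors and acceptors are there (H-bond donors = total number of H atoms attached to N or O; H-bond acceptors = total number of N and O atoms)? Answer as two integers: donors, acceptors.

Donors: find every N or O and count the H atoms it carries.
  atom 2 (O): bond orders sum to 2 → 0 H
  atom 6 (O): bond orders sum to 2 → 0 H
  atom 12 (O): bond orders sum to 2 → 0 H
Lipinski HBD = 0.
Acceptors: N atoms = 0, O atoms = 3 → HBA = 3.

0, 3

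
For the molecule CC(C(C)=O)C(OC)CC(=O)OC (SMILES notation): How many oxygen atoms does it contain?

4

Scan the SMILES for O atoms (remember two-letter symbols like Cl and Br are single atoms).
Oxygen count: 4.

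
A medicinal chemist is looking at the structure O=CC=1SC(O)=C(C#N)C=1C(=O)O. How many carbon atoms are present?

Count every carbon token in the SMILES (each C, including those in ring-closure positions and inside branches).
Carbon count: 7.

7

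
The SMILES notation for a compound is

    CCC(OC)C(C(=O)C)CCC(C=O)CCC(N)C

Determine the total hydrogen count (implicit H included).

29

Walk through each heavy atom and fill implicit hydrogens from standard valence (C 4, N 3, O 2, S 2, halogen 1):
  atom 1: C, bond orders sum to 1 (valence 4) → 3 H
  atom 2: C, bond orders sum to 2 (valence 4) → 2 H
  atom 3: C, bond orders sum to 3 (valence 4) → 1 H
  atom 4: O, bond orders sum to 2 (valence 2) → 0 H
  atom 5: C, bond orders sum to 1 (valence 4) → 3 H
  atom 6: C, bond orders sum to 3 (valence 4) → 1 H
  atom 7: C, bond orders sum to 4 (valence 4) → 0 H
  atom 8: O, bond orders sum to 2 (valence 2) → 0 H
  atom 9: C, bond orders sum to 1 (valence 4) → 3 H
  atom 10: C, bond orders sum to 2 (valence 4) → 2 H
  atom 11: C, bond orders sum to 2 (valence 4) → 2 H
  atom 12: C, bond orders sum to 3 (valence 4) → 1 H
  atom 13: C, bond orders sum to 3 (valence 4) → 1 H
  atom 14: O, bond orders sum to 2 (valence 2) → 0 H
  atom 15: C, bond orders sum to 2 (valence 4) → 2 H
  atom 16: C, bond orders sum to 2 (valence 4) → 2 H
  atom 17: C, bond orders sum to 3 (valence 4) → 1 H
  atom 18: N, bond orders sum to 1 (valence 3) → 2 H
  atom 19: C, bond orders sum to 1 (valence 4) → 3 H
Total hydrogens: 29.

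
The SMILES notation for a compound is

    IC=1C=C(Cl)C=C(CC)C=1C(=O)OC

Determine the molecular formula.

C10H10ClIO2

Walk through each heavy atom and fill implicit hydrogens from standard valence (C 4, N 3, O 2, S 2, halogen 1):
  atom 1: I (halogen, monovalent) → 0 H
  atom 2: C, bond orders sum to 4 (valence 4) → 0 H
  atom 3: C, bond orders sum to 3 (valence 4) → 1 H
  atom 4: C, bond orders sum to 4 (valence 4) → 0 H
  atom 5: Cl (halogen, monovalent) → 0 H
  atom 6: C, bond orders sum to 3 (valence 4) → 1 H
  atom 7: C, bond orders sum to 4 (valence 4) → 0 H
  atom 8: C, bond orders sum to 2 (valence 4) → 2 H
  atom 9: C, bond orders sum to 1 (valence 4) → 3 H
  atom 10: C, bond orders sum to 4 (valence 4) → 0 H
  atom 11: C, bond orders sum to 4 (valence 4) → 0 H
  atom 12: O, bond orders sum to 2 (valence 2) → 0 H
  atom 13: O, bond orders sum to 2 (valence 2) → 0 H
  atom 14: C, bond orders sum to 1 (valence 4) → 3 H
Totals → C:10, H:10, Cl:1, I:1, O:2.
In Hill order: C10H10ClIO2.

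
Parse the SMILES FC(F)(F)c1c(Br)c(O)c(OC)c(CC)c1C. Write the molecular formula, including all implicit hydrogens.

Walk through each heavy atom and fill implicit hydrogens from standard valence (C 4, N 3, O 2, S 2, halogen 1); for lowercase aromatic atoms, an aromatic c carries 1 H when it has two neighbours and 0 H with three, and aromatic n carries 0 H:
  atom 1: F (halogen, monovalent) → 0 H
  atom 2: C, bond orders sum to 4 (valence 4) → 0 H
  atom 3: F (halogen, monovalent) → 0 H
  atom 4: F (halogen, monovalent) → 0 H
  atom 5: aromatic c, 3 neighbours → 0 H
  atom 6: aromatic c, 3 neighbours → 0 H
  atom 7: Br (halogen, monovalent) → 0 H
  atom 8: aromatic c, 3 neighbours → 0 H
  atom 9: O, bond orders sum to 1 (valence 2) → 1 H
  atom 10: aromatic c, 3 neighbours → 0 H
  atom 11: O, bond orders sum to 2 (valence 2) → 0 H
  atom 12: C, bond orders sum to 1 (valence 4) → 3 H
  atom 13: aromatic c, 3 neighbours → 0 H
  atom 14: C, bond orders sum to 2 (valence 4) → 2 H
  atom 15: C, bond orders sum to 1 (valence 4) → 3 H
  atom 16: aromatic c, 3 neighbours → 0 H
  atom 17: C, bond orders sum to 1 (valence 4) → 3 H
Totals → C:11, H:12, Br:1, F:3, O:2.

C11H12BrF3O2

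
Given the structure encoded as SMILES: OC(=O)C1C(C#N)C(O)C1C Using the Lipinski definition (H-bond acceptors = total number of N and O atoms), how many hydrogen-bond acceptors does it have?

N atoms: 1; O atoms: 3.
Lipinski HBA = 1 + 3 = 4.

4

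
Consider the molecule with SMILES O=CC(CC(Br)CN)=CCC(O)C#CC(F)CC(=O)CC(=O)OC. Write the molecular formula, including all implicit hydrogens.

Walk through each heavy atom and fill implicit hydrogens from standard valence (C 4, N 3, O 2, S 2, halogen 1):
  atom 1: O, bond orders sum to 2 (valence 2) → 0 H
  atom 2: C, bond orders sum to 3 (valence 4) → 1 H
  atom 3: C, bond orders sum to 4 (valence 4) → 0 H
  atom 4: C, bond orders sum to 2 (valence 4) → 2 H
  atom 5: C, bond orders sum to 3 (valence 4) → 1 H
  atom 6: Br (halogen, monovalent) → 0 H
  atom 7: C, bond orders sum to 2 (valence 4) → 2 H
  atom 8: N, bond orders sum to 1 (valence 3) → 2 H
  atom 9: C, bond orders sum to 3 (valence 4) → 1 H
  atom 10: C, bond orders sum to 2 (valence 4) → 2 H
  atom 11: C, bond orders sum to 3 (valence 4) → 1 H
  atom 12: O, bond orders sum to 1 (valence 2) → 1 H
  atom 13: C, bond orders sum to 4 (valence 4) → 0 H
  atom 14: C, bond orders sum to 4 (valence 4) → 0 H
  atom 15: C, bond orders sum to 3 (valence 4) → 1 H
  atom 16: F (halogen, monovalent) → 0 H
  atom 17: C, bond orders sum to 2 (valence 4) → 2 H
  atom 18: C, bond orders sum to 4 (valence 4) → 0 H
  atom 19: O, bond orders sum to 2 (valence 2) → 0 H
  atom 20: C, bond orders sum to 2 (valence 4) → 2 H
  atom 21: C, bond orders sum to 4 (valence 4) → 0 H
  atom 22: O, bond orders sum to 2 (valence 2) → 0 H
  atom 23: O, bond orders sum to 2 (valence 2) → 0 H
  atom 24: C, bond orders sum to 1 (valence 4) → 3 H
Totals → C:16, H:21, Br:1, F:1, N:1, O:5.
In Hill order: C16H21BrFNO5.

C16H21BrFNO5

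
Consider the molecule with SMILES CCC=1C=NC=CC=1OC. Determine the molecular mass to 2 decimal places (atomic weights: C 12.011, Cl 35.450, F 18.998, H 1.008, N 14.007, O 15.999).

First, the molecular formula is C8H11NO (counting implicit H from valence).
  C: 8 × 12.011 = 96.088
  H: 11 × 1.008 = 11.088
  N: 1 × 14.007 = 14.007
  O: 1 × 15.999 = 15.999
Sum: 8×12.011 + 11×1.008 + 1×14.007 + 1×15.999 = 137.182 → 137.18 g/mol.

137.18 g/mol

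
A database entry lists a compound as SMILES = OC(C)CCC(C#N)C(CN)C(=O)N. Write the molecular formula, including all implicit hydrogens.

C9H17N3O2

Walk through each heavy atom and fill implicit hydrogens from standard valence (C 4, N 3, O 2, S 2, halogen 1):
  atom 1: O, bond orders sum to 1 (valence 2) → 1 H
  atom 2: C, bond orders sum to 3 (valence 4) → 1 H
  atom 3: C, bond orders sum to 1 (valence 4) → 3 H
  atom 4: C, bond orders sum to 2 (valence 4) → 2 H
  atom 5: C, bond orders sum to 2 (valence 4) → 2 H
  atom 6: C, bond orders sum to 3 (valence 4) → 1 H
  atom 7: C, bond orders sum to 4 (valence 4) → 0 H
  atom 8: N, bond orders sum to 3 (valence 3) → 0 H
  atom 9: C, bond orders sum to 3 (valence 4) → 1 H
  atom 10: C, bond orders sum to 2 (valence 4) → 2 H
  atom 11: N, bond orders sum to 1 (valence 3) → 2 H
  atom 12: C, bond orders sum to 4 (valence 4) → 0 H
  atom 13: O, bond orders sum to 2 (valence 2) → 0 H
  atom 14: N, bond orders sum to 1 (valence 3) → 2 H
Totals → C:9, H:17, N:3, O:2.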